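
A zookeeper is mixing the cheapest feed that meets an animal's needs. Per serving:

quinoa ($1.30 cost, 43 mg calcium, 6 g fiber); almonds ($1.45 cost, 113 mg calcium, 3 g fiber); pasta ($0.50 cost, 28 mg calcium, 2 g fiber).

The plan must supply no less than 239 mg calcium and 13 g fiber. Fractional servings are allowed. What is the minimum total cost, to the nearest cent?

$3.81

quinoa only: max(239/43, 13/6) = 5.558 servings → $7.23.
almonds only: max(239/113, 13/3) = 4.333 servings → $6.28.
pasta only: max(239/28, 13/2) = 8.536 servings → $4.27.
quinoa + almonds with both tight: 1.37 servings and 1.594 servings → $4.09.
quinoa + pasta: intersection lies outside the first quadrant.
almonds + pasta with both tight: 0.8028 servings and 5.296 servings → $3.81.
Cheapest feasible corner: $3.81.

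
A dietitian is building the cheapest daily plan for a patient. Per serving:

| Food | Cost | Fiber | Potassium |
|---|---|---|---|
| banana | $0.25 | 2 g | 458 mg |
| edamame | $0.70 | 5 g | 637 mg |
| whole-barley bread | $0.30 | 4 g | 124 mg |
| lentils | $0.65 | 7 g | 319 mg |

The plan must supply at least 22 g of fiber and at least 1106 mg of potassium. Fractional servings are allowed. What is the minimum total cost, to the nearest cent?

banana only: max(22/2, 1106/458) = 11 servings → $2.75.
edamame only: max(22/5, 1106/637) = 4.4 servings → $3.08.
whole-barley bread only: max(22/4, 1106/124) = 8.919 servings → $2.68.
lentils only: max(22/7, 1106/319) = 3.467 servings → $2.25.
banana + edamame with both targets exact would need a negative amount; discard.
banana + whole-barley bread with both tight: 1.071 servings and 4.965 servings → $1.76.
banana + lentils with both tight: 0.2819 servings and 3.062 servings → $2.06.
edamame + whole-barley bread with both tight: 0.8797 servings and 4.4 servings → $1.94.
edamame + lentils with both tight: 0.2528 servings and 2.962 servings → $2.10.
whole-barley bread + lentils with both targets exact would need a negative amount; discard.
So the least-cost plan costs $1.76.

$1.76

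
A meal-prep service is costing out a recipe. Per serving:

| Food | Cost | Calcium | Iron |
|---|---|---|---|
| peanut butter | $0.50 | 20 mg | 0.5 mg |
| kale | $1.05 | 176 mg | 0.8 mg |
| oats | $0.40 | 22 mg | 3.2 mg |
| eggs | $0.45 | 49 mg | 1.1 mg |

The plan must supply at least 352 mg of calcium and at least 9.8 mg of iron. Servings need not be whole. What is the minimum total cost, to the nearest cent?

$2.81

Compare the cost at each extreme point of the feasible region.
peanut butter only: max(352/20, 9.8/0.5) = 19.6 servings → $9.80.
kale only: max(352/176, 9.8/0.8) = 12.25 servings → $12.86.
oats only: max(352/22, 9.8/3.2) = 16 servings → $6.40.
eggs only: max(352/49, 9.8/1.1) = 8.909 servings → $4.01.
peanut butter + kale: the both-tight solution has a negative serving — not a feasible corner.
peanut butter + oats with both tight: 17.18 servings and 0.3774 servings → $8.74.
peanut butter + eggs with both targets exact would need a negative amount; discard.
kale + oats with both tight: 1.669 servings and 2.645 servings → $2.81.
kale + eggs: the both-tight solution has a negative serving — not a feasible corner.
oats + eggs with both tight: 0.7014 servings and 6.869 servings → $3.37.
Cheapest feasible corner: $2.81.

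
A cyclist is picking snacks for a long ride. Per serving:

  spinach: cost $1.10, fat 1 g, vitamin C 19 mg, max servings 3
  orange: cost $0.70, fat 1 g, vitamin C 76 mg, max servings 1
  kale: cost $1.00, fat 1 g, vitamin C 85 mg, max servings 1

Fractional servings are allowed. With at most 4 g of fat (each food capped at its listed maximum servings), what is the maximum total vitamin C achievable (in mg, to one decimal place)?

Vitamin C per g fat: kale 85, orange 76, spinach 19.
Take 1 serving of kale: uses 1 g fat, +85.0 mg vitamin C (running total 85.0 mg).
Take 1 serving of orange: uses 1 g fat, +76.0 mg vitamin C (running total 161.0 mg).
Take 2 servings of spinach: uses 2 g fat, +38.0 mg vitamin C (running total 199.0 mg).
Filling greedily by vitamin C-per-g fat is optimal for one linear limit, giving 199.0 mg.

199.0 mg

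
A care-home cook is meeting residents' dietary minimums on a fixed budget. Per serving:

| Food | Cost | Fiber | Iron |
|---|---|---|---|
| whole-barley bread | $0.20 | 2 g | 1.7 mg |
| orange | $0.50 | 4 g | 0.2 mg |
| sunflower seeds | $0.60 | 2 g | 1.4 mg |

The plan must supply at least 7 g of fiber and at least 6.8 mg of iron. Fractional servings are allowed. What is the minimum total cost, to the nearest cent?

$0.80

Check every corner: each single food scaled to meet both minima, and each pair solved so both constraints bind.
whole-barley bread only: max(7/2, 6.8/1.7) = 4 servings → $0.80.
orange only: max(7/4, 6.8/0.2) = 34 servings → $17.00.
sunflower seeds only: max(7/2, 6.8/1.4) = 4.857 servings → $2.91.
whole-barley bread + orange: intersection lies outside the first quadrant.
whole-barley bread + sunflower seeds with both targets exact would need a negative amount; discard.
orange + sunflower seeds with both targets exact would need a negative amount; discard.
So the least-cost plan costs $0.80.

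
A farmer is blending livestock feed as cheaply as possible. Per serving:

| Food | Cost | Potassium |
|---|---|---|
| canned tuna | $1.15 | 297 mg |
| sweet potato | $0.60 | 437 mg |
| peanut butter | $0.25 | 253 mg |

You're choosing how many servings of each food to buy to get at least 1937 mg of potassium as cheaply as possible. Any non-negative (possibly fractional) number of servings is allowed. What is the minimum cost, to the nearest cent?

$1.91

Cost per mg of potassium: peanut butter $0.0010, sweet potato $0.0014, canned tuna $0.0039.
With no serving limits, use only peanut butter: 1937 mg / 253 mg = 7.656 servings × $0.25 = $1.91.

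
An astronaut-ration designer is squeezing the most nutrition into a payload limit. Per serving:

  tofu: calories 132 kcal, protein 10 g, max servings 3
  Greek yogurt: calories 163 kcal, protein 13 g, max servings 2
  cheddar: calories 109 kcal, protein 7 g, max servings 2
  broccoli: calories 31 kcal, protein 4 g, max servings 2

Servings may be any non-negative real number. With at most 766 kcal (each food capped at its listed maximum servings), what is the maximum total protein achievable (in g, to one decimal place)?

Protein per kcal: broccoli 0.129, Greek yogurt 0.07975, tofu 0.07576, cheddar 0.06422.
Take 2 servings of broccoli: uses 62 kcal, +8.0 g protein (running total 8.0 g).
Take 2 servings of Greek yogurt: uses 326 kcal, +26.0 g protein (running total 34.0 g).
Take 2.864 servings of tofu: uses 378 kcal, +28.6 g protein (running total 62.6 g).
Filling greedily by protein-per-kcal is optimal for one linear limit, giving 62.6 g.

62.6 g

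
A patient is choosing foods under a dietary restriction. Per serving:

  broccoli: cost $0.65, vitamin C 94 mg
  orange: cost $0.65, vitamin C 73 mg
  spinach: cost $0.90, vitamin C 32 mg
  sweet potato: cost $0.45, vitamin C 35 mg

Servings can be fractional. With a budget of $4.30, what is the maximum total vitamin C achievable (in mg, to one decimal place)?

621.8 mg

Vitamin C per dollar: broccoli 144.6, orange 112.3, sweet potato 77.78, spinach 35.56.
With no serving limits, spend the whole cost allowance on broccoli: $4.30 / $0.65 × 94 mg = 621.8 mg.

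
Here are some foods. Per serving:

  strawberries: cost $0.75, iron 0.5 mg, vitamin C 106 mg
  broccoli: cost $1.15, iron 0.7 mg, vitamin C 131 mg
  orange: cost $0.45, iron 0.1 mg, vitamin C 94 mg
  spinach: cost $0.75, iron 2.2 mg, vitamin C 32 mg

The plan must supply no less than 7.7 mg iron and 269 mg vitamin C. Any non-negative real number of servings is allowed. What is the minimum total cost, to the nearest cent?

$3.33

This is a tiny linear program; its minimum lies at a vertex of the feasible set. List the vertices and price them.
strawberries only: max(7.7/0.5, 269/106) = 15.4 servings → $11.55.
broccoli only: max(7.7/0.7, 269/131) = 11 servings → $12.65.
orange only: max(7.7/0.1, 269/94) = 77 servings → $34.65.
spinach only: max(7.7/2.2, 269/32) = 8.406 servings → $6.30.
strawberries + broccoli: intersection lies outside the first quadrant.
strawberries + orange: the both-tight solution has a negative serving — not a feasible corner.
strawberries + spinach with both tight: 1.59 servings and 3.139 servings → $3.55.
broccoli + orange: intersection lies outside the first quadrant.
broccoli + spinach with both tight: 1.299 servings and 3.087 servings → $3.81.
orange + spinach with both tight: 1.696 servings and 3.423 servings → $3.33.
Cheapest feasible corner: $3.33.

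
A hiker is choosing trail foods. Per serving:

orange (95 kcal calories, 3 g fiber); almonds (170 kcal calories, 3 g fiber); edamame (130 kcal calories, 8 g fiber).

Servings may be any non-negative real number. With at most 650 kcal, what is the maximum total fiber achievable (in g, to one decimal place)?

40.0 g

Fiber per kcal: edamame 0.06154, orange 0.03158, almonds 0.01765.
With no serving limits, spend the whole calories allowance on edamame: 650 kcal / 130 kcal × 8 g = 40.0 g.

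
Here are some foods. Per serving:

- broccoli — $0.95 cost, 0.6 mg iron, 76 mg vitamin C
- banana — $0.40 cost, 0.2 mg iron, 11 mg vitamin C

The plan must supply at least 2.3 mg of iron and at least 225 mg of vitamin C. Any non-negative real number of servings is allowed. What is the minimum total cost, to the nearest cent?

At the optimum either one food covers both requirements or two foods hit both targets exactly; no other combination can be cheaper.
broccoli only: max(2.3/0.6, 225/76) = 3.833 servings → $3.64.
banana only: max(2.3/0.2, 225/11) = 20.45 servings → $8.18.
broccoli + banana with both tight: 2.291 servings and 4.628 servings → $4.03.
So the least-cost plan costs $3.64.

$3.64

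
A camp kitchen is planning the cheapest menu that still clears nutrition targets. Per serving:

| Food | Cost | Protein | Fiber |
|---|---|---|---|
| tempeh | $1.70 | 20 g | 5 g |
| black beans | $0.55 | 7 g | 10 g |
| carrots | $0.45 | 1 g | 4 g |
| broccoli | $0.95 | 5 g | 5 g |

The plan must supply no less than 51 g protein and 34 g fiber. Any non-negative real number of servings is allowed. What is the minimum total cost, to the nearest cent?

$4.01

The cheapest plan sits at a corner of the feasible region — with two constraints it uses at most two foods.
tempeh only: max(51/20, 34/5) = 6.8 servings → $11.56.
black beans only: max(51/7, 34/10) = 7.286 servings → $4.01.
carrots only: max(51/1, 34/4) = 51 servings → $22.95.
broccoli only: max(51/5, 34/5) = 10.2 servings → $9.69.
tempeh + black beans with both tight: 1.648 servings and 2.576 servings → $4.22.
tempeh + carrots with both tight: 2.267 servings and 5.667 servings → $6.40.
tempeh + broccoli with both tight: 1.133 servings and 5.667 servings → $7.31.
black beans + carrots with both targets exact would need a negative amount; discard.
black beans + broccoli: the both-tight solution has a negative serving — not a feasible corner.
carrots + broccoli: intersection lies outside the first quadrant.
Cheapest feasible corner: $4.01.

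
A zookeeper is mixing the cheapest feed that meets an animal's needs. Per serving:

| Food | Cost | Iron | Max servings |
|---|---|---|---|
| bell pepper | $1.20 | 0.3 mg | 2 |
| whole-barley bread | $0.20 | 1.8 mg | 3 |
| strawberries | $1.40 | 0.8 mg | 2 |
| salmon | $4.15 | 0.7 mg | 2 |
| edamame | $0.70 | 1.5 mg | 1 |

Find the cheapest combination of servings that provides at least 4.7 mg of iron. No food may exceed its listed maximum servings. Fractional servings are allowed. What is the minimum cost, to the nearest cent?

$0.52

Cost per mg of iron: whole-barley bread $0.1111, edamame $0.4667, strawberries $1.7500, bell pepper $4.0000, salmon $5.9286.
Take 2.611 servings of whole-barley bread: +4.7 mg iron for $0.52 (total $0.52, still need 0.0 mg).
Filling from the cheapest source first is optimal under one linear minimum: $0.52.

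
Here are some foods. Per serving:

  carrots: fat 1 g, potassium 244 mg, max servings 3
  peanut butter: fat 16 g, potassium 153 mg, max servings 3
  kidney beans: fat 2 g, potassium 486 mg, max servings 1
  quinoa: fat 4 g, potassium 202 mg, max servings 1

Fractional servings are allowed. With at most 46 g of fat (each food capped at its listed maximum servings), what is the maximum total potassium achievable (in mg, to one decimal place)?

1773.8 mg

Potassium per g fat: carrots 244, kidney beans 243, quinoa 50.5, peanut butter 9.562.
Take 3 servings of carrots: uses 3 g fat, +732.0 mg potassium (running total 732.0 mg).
Take 1 serving of kidney beans: uses 2 g fat, +486.0 mg potassium (running total 1218.0 mg).
Take 1 serving of quinoa: uses 4 g fat, +202.0 mg potassium (running total 1420.0 mg).
Take 2.312 servings of peanut butter: uses 37 g fat, +353.8 mg potassium (running total 1773.8 mg).
Greedy by best ratio exhausts the fat allowance optimally: 1773.8 mg.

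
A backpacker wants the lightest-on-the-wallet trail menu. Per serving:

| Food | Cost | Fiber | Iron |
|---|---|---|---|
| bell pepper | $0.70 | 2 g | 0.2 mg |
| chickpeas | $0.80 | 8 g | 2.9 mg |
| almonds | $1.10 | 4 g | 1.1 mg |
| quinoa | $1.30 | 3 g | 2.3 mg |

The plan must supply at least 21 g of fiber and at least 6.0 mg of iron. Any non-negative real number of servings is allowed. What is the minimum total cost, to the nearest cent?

For a min-cost LP with two ≥-constraints, a basic feasible solution has at most two positive variables.
bell pepper only: max(21/2, 6.0/0.2) = 30 servings → $21.00.
chickpeas only: max(21/8, 6.0/2.9) = 2.625 servings → $2.10.
almonds only: max(21/4, 6.0/1.1) = 5.455 servings → $6.00.
quinoa only: max(21/3, 6.0/2.3) = 7 servings → $9.10.
bell pepper + chickpeas with both tight: 3.071 servings and 1.857 servings → $3.64.
bell pepper + almonds: the both-tight solution has a negative serving — not a feasible corner.
bell pepper + quinoa with both tight: 7.575 servings and 1.95 servings → $7.84.
chickpeas + almonds with both tight: 0.3214 servings and 4.607 servings → $5.33.
chickpeas + quinoa: intersection lies outside the first quadrant.
almonds + quinoa with both tight: 5.136 servings and 0.1525 servings → $5.85.
So the least-cost plan costs $2.10.

$2.10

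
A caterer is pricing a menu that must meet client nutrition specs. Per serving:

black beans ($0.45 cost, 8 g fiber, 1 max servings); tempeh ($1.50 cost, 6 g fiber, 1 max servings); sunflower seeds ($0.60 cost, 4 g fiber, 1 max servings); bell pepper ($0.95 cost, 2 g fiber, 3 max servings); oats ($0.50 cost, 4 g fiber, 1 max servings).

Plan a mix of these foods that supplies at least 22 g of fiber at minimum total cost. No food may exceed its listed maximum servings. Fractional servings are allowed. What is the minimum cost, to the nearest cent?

$3.05

Cost per g of fiber: black beans $0.0563, oats $0.1250, sunflower seeds $0.1500, tempeh $0.2500, bell pepper $0.4750.
Take 1 serving of black beans: +8.0 g fiber for $0.45 (total $0.45, still need 14.0 g).
Take 1 serving of oats: +4.0 g fiber for $0.50 (total $0.95, still need 10.0 g).
Take 1 serving of sunflower seeds: +4.0 g fiber for $0.60 (total $1.55, still need 6.0 g).
Take 1 serving of tempeh: +6.0 g fiber for $1.50 (total $3.05, still need 0.0 g).
Greedy by cheapest-per-g is optimal for a single linear constraint, so the minimum cost is $3.05.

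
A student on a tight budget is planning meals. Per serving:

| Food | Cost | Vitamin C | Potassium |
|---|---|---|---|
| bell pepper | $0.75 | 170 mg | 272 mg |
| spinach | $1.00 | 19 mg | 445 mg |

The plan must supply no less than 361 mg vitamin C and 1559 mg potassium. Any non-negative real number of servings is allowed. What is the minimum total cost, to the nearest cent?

Two binding constraints pin down two serving amounts, so the optimal mix uses at most two foods. The candidates are each food alone (scaled to the tighter of vitamin C/potassium) and each pair with both constraints tight.
bell pepper only: max(361/170, 1559/272) = 5.732 servings → $4.30.
spinach only: max(361/19, 1559/445) = 19 servings → $19.00.
bell pepper + spinach with both tight: 1.859 servings and 2.367 servings → $3.76.
Cheapest feasible corner: $3.76.

$3.76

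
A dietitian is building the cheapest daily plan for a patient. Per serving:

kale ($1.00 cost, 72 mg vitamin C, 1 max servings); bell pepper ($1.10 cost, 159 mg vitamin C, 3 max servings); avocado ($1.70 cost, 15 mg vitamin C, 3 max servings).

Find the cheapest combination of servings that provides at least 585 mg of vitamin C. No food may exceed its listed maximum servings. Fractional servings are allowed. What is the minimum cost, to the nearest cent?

$8.38

Cost per mg of vitamin C: bell pepper $0.0069, kale $0.0139, avocado $0.1133.
Take 3 servings of bell pepper: +477.0 mg vitamin C for $3.30 (total $3.30, still need 108.0 mg).
Take 1 serving of kale: +72.0 mg vitamin C for $1.00 (total $4.30, still need 36.0 mg).
Take 2.4 servings of avocado: +36.0 mg vitamin C for $4.08 (total $8.38, still need 0.0 mg).
Filling from the cheapest source first is optimal under one linear minimum: $8.38.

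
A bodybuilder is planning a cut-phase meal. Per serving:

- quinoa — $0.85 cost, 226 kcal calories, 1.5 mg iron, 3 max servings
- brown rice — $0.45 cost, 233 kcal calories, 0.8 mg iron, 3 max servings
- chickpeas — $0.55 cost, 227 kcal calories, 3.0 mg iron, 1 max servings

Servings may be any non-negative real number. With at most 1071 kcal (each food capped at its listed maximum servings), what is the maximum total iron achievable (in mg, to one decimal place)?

8.1 mg

Iron per kcal: chickpeas 0.01322, quinoa 0.006637, brown rice 0.003433.
Take 1 serving of chickpeas: uses 227 kcal, +3.0 mg iron (running total 3.0 mg).
Take 3 servings of quinoa: uses 678 kcal, +4.5 mg iron (running total 7.5 mg).
Take 0.7124 servings of brown rice: uses 166 kcal, +0.6 mg iron (running total 8.1 mg).
Filling greedily by iron-per-kcal is optimal for one linear limit, giving 8.1 mg.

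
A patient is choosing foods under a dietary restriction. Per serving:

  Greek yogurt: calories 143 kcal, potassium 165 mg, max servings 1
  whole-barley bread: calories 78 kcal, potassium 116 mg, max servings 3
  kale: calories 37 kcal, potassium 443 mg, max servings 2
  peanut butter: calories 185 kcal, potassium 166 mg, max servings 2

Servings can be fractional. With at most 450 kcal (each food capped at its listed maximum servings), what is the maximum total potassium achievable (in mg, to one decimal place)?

1397.8 mg

Potassium per kcal: kale 11.97, whole-barley bread 1.487, Greek yogurt 1.154, peanut butter 0.8973.
Take 2 servings of kale: uses 74 kcal, +886.0 mg potassium (running total 886.0 mg).
Take 3 servings of whole-barley bread: uses 234 kcal, +348.0 mg potassium (running total 1234.0 mg).
Take 0.993 servings of Greek yogurt: uses 142 kcal, +163.8 mg potassium (running total 1397.8 mg).
Greedy by best ratio exhausts the calories allowance optimally: 1397.8 mg.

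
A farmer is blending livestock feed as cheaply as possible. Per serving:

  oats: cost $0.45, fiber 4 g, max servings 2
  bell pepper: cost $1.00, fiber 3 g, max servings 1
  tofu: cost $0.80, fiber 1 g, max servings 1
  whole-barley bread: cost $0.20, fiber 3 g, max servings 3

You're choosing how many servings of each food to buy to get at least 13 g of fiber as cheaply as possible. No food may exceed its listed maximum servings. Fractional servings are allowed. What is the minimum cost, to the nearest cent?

Cost per g of fiber: whole-barley bread $0.0667, oats $0.1125, bell pepper $0.3333, tofu $0.8000.
Take 3 servings of whole-barley bread: +9.0 g fiber for $0.60 (total $0.60, still need 4.0 g).
Take 1 serving of oats: +4.0 g fiber for $0.45 (total $1.05, still need 0.0 g).
Greedy by cheapest-per-g is optimal for a single linear constraint, so the minimum cost is $1.05.

$1.05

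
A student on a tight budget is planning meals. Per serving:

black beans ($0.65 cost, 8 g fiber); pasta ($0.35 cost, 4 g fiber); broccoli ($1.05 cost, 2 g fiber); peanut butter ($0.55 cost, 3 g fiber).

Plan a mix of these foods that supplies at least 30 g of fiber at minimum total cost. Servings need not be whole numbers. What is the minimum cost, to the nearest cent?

Cost per g of fiber: black beans $0.0813, pasta $0.0875, peanut butter $0.1833, broccoli $0.5250.
With no serving limits, use only black beans: 30 g / 8 g = 3.75 servings × $0.65 = $2.44.

$2.44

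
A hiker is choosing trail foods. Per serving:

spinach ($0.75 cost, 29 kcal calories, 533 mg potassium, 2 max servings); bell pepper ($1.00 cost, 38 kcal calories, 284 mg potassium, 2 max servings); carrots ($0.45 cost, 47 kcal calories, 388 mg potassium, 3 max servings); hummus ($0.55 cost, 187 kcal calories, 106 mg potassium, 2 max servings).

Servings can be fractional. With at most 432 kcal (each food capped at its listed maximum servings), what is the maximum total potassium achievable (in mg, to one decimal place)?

Potassium per kcal: spinach 18.38, carrots 8.255, bell pepper 7.474, hummus 0.5668.
Take 2 servings of spinach: uses 58 kcal, +1066.0 mg potassium (running total 1066.0 mg).
Take 3 servings of carrots: uses 141 kcal, +1164.0 mg potassium (running total 2230.0 mg).
Take 2 servings of bell pepper: uses 76 kcal, +568.0 mg potassium (running total 2798.0 mg).
Take 0.8396 servings of hummus: uses 157 kcal, +89.0 mg potassium (running total 2887.0 mg).
Greedy by best ratio exhausts the calories allowance optimally: 2887.0 mg.

2887.0 mg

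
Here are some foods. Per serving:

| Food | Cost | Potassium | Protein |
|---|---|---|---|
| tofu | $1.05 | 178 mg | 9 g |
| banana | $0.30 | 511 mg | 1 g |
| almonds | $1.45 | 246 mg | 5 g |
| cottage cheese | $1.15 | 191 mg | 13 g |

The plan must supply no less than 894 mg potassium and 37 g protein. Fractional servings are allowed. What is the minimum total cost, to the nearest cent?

For a min-cost LP with two ≥-constraints, a basic feasible solution has at most two positive variables.
tofu only: max(894/178, 37/9) = 5.022 servings → $5.27.
banana only: max(894/511, 37/1) = 37 servings → $11.10.
almonds only: max(894/246, 37/5) = 7.4 servings → $10.73.
cottage cheese only: max(894/191, 37/13) = 4.681 servings → $5.38.
tofu + banana with both tight: 4.074 servings and 0.3302 servings → $4.38.
tofu + almonds with both tight: 3.498 servings and 1.103 servings → $5.27.
tofu + cottage cheese: the both-tight solution has a negative serving — not a feasible corner.
banana + almonds: the both-tight solution has a negative serving — not a feasible corner.
banana + cottage cheese with both tight: 0.706 servings and 2.792 servings → $3.42.
almonds + cottage cheese with both tight: 2.031 servings and 2.065 servings → $5.32.
Cheapest feasible corner: $3.42.

$3.42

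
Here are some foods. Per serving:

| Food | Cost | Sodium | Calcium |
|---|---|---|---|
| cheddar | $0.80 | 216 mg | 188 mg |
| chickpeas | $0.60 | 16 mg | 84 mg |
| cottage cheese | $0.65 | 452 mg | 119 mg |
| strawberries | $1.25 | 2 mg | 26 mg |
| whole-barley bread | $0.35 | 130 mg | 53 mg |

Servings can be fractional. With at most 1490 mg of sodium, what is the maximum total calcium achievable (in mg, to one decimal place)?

19370.0 mg

Calcium per mg sodium: strawberries 13, chickpeas 5.25, cheddar 0.8704, whole-barley bread 0.4077, cottage cheese 0.2633.
With no serving limits, spend the whole sodium allowance on strawberries: 1490 mg / 2 mg × 26 mg = 19370.0 mg.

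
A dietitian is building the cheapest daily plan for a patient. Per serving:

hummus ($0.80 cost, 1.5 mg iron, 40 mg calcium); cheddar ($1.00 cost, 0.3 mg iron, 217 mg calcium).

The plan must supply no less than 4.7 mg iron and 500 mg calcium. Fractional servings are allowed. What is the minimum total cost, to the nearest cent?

For a min-cost LP with two ≥-constraints, a basic feasible solution has at most two positive variables.
hummus only: max(4.7/1.5, 500/40) = 12.5 servings → $10.00.
cheddar only: max(4.7/0.3, 500/217) = 15.67 servings → $15.67.
hummus + cheddar with both tight: 2.775 servings and 1.793 servings → $4.01.
The minimum over all feasible corners is $4.01.

$4.01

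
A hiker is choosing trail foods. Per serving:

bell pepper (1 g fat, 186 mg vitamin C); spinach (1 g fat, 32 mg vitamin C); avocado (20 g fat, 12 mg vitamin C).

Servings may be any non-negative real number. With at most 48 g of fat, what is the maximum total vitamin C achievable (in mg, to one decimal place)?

Vitamin C per g fat: bell pepper 186, spinach 32, avocado 0.6.
With no serving limits, spend the whole fat allowance on bell pepper: 48 g / 1 g × 186 mg = 8928.0 mg.

8928.0 mg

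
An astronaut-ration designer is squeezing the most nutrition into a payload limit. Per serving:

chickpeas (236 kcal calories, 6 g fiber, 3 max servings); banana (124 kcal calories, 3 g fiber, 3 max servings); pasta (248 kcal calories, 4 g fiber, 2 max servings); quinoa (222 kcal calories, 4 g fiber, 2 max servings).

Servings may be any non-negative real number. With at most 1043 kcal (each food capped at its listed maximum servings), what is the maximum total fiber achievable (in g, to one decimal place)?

Fiber per kcal: chickpeas 0.02542, banana 0.02419, quinoa 0.01802, pasta 0.01613.
Take 3 servings of chickpeas: uses 708 kcal, +18.0 g fiber (running total 18.0 g).
Take 2.702 servings of banana: uses 335 kcal, +8.1 g fiber (running total 26.1 g).
Greedy by best ratio exhausts the calories allowance optimally: 26.1 g.

26.1 g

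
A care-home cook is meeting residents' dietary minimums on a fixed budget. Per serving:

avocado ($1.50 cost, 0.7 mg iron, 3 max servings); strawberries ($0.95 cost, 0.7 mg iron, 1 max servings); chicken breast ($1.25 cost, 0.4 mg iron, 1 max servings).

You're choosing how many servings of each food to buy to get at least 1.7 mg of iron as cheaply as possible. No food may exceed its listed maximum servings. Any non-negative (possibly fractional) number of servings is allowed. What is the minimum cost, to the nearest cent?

Cost per mg of iron: strawberries $1.3571, avocado $2.1429, chicken breast $3.1250.
Take 1 serving of strawberries: +0.7 mg iron for $0.95 (total $0.95, still need 1.0 mg).
Take 1.429 servings of avocado: +1.0 mg iron for $2.14 (total $3.09, still need 0.0 mg).
Greedy by cheapest-per-mg is optimal for a single linear constraint, so the minimum cost is $3.09.

$3.09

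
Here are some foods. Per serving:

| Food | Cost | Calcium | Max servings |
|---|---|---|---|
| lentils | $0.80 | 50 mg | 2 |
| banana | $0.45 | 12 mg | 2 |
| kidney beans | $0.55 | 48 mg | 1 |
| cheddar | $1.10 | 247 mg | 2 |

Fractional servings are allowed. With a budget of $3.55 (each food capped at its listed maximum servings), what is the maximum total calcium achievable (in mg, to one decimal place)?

592.0 mg

Calcium per dollar: cheddar 224.5, kidney beans 87.27, lentils 62.5, banana 26.67.
Take 2 servings of cheddar: spends $2.20, +494.0 mg calcium (running total 494.0 mg).
Take 1 serving of kidney beans: spends $0.55, +48.0 mg calcium (running total 542.0 mg).
Take 1 serving of lentils: spends $0.80, +50.0 mg calcium (running total 592.0 mg).
Filling greedily by calcium-per-dollar is optimal for one linear limit, giving 592.0 mg.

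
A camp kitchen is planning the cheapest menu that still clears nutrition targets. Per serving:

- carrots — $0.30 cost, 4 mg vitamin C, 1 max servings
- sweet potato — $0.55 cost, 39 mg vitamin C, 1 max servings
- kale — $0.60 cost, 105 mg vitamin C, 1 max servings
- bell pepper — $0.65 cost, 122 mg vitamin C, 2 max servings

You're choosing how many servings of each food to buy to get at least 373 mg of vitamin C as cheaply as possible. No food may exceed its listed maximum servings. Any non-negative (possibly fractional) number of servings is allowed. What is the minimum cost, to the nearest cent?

Cost per mg of vitamin C: bell pepper $0.0053, kale $0.0057, sweet potato $0.0141, carrots $0.0750.
Take 2 servings of bell pepper: +244.0 mg vitamin C for $1.30 (total $1.30, still need 129.0 mg).
Take 1 serving of kale: +105.0 mg vitamin C for $0.60 (total $1.90, still need 24.0 mg).
Take 0.6154 servings of sweet potato: +24.0 mg vitamin C for $0.34 (total $2.24, still need 0.0 mg).
Filling from the cheapest source first is optimal under one linear minimum: $2.24.

$2.24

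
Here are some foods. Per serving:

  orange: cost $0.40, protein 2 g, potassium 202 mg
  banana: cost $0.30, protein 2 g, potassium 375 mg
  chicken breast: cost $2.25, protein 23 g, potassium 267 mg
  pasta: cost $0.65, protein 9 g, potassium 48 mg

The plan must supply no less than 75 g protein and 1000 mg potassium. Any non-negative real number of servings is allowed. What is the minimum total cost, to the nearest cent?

The cheapest plan sits at a corner of the feasible region — with two constraints it uses at most two foods.
orange only: max(75/2, 1000/202) = 37.5 servings → $15.00.
banana only: max(75/2, 1000/375) = 37.5 servings → $11.25.
chicken breast only: max(75/23, 1000/267) = 3.745 servings → $8.43.
pasta only: max(75/9, 1000/48) = 20.83 servings → $13.54.
orange + banana: the both-tight solution has a negative serving — not a feasible corner.
orange + chicken breast with both tight: 0.7235 servings and 3.198 servings → $7.48.
orange + pasta with both tight: 3.136 servings and 7.636 servings → $6.22.
banana + chicken breast with both tight: 0.3677 servings and 3.229 servings → $7.38.
banana + pasta with both tight: 1.647 servings and 7.967 servings → $5.67.
chicken breast + pasta: the both-tight solution has a negative serving — not a feasible corner.
So the least-cost plan costs $5.67.

$5.67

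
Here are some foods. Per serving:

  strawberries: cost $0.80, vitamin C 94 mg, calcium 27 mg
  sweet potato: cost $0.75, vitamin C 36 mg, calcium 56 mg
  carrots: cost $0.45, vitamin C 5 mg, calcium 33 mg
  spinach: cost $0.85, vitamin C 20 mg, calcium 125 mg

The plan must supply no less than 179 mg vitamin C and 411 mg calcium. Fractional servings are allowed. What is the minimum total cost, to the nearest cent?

$3.57

At the optimum either one food covers both requirements or two foods hit both targets exactly; no other combination can be cheaper.
strawberries only: max(179/94, 411/27) = 15.22 servings → $12.18.
sweet potato only: max(179/36, 411/56) = 7.339 servings → $5.50.
carrots only: max(179/5, 411/33) = 35.8 servings → $16.11.
spinach only: max(179/20, 411/125) = 8.95 servings → $7.61.
strawberries + sweet potato: the both-tight solution has a negative serving — not a feasible corner.
strawberries + carrots with both tight: 1.298 servings and 11.39 servings → $6.17.
strawberries + spinach with both tight: 1.263 servings and 3.015 servings → $3.57.
sweet potato + carrots with both tight: 4.242 servings and 5.256 servings → $5.55.
sweet potato + spinach with both tight: 4.188 servings and 1.412 servings → $4.34.
carrots + spinach: intersection lies outside the first quadrant.
So the least-cost plan costs $3.57.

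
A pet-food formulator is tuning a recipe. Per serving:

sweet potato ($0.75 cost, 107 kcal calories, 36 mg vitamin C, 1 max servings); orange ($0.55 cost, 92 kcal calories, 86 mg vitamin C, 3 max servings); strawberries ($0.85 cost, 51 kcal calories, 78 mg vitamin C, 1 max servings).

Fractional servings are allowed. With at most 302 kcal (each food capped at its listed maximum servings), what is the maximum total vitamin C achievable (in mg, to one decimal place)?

312.6 mg

Vitamin C per kcal: strawberries 1.529, orange 0.9348, sweet potato 0.3364.
Take 1 serving of strawberries: uses 51 kcal, +78.0 mg vitamin C (running total 78.0 mg).
Take 2.728 servings of orange: uses 251 kcal, +234.6 mg vitamin C (running total 312.6 mg).
Filling greedily by vitamin C-per-kcal is optimal for one linear limit, giving 312.6 mg.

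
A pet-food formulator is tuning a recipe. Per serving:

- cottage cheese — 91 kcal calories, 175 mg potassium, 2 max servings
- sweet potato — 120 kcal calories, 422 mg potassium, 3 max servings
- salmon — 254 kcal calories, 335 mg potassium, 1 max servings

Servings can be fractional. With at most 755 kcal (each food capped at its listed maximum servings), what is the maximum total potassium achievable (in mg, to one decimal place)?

Potassium per kcal: sweet potato 3.517, cottage cheese 1.923, salmon 1.319.
Take 3 servings of sweet potato: uses 360 kcal, +1266.0 mg potassium (running total 1266.0 mg).
Take 2 servings of cottage cheese: uses 182 kcal, +350.0 mg potassium (running total 1616.0 mg).
Take 0.8386 servings of salmon: uses 213 kcal, +280.9 mg potassium (running total 1896.9 mg).
Greedy by best ratio exhausts the calories allowance optimally: 1896.9 mg.

1896.9 mg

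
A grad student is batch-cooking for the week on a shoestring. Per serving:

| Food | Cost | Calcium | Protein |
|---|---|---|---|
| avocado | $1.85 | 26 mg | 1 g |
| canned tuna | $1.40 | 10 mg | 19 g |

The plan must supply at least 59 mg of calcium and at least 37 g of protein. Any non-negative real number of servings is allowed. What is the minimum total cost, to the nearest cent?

$5.48

Two binding constraints pin down two serving amounts, so the optimal mix uses at most two foods. The candidates are each food alone (scaled to the tighter of calcium/protein) and each pair with both constraints tight.
avocado only: max(59/26, 37/1) = 37 servings → $68.45.
canned tuna only: max(59/10, 37/19) = 5.9 servings → $8.26.
avocado + canned tuna with both tight: 1.552 servings and 1.866 servings → $5.48.
So the least-cost plan costs $5.48.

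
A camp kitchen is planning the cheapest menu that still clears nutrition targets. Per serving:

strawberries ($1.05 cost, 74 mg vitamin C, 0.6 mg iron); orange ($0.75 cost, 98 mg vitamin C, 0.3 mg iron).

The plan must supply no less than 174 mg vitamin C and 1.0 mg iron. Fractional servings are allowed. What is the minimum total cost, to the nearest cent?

strawberries only: max(174/74, 1.0/0.6) = 2.351 servings → $2.47.
orange only: max(174/98, 1.0/0.3) = 3.333 servings → $2.50.
strawberries + orange with both tight: 1.251 servings and 0.8306 servings → $1.94.
The minimum over all feasible corners is $1.94.

$1.94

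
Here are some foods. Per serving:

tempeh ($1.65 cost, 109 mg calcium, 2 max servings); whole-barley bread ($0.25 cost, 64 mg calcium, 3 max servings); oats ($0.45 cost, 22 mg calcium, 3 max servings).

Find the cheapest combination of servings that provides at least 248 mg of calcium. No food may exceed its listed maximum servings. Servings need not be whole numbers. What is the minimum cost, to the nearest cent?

Cost per mg of calcium: whole-barley bread $0.0039, tempeh $0.0151, oats $0.0205.
Take 3 servings of whole-barley bread: +192.0 mg calcium for $0.75 (total $0.75, still need 56.0 mg).
Take 0.5138 servings of tempeh: +56.0 mg calcium for $0.85 (total $1.60, still need 0.0 mg).
Greedy by cheapest-per-mg is optimal for a single linear constraint, so the minimum cost is $1.60.

$1.60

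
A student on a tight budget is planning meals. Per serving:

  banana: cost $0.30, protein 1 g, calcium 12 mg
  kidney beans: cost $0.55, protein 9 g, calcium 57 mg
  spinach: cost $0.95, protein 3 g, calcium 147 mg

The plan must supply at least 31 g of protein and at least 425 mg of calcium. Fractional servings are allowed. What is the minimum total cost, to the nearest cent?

$3.26

At the optimum either one food covers both requirements or two foods hit both targets exactly; no other combination can be cheaper.
banana only: max(31/1, 425/12) = 35.42 servings → $10.62.
kidney beans only: max(31/9, 425/57) = 7.456 servings → $4.10.
spinach only: max(31/3, 425/147) = 10.33 servings → $9.82.
banana + kidney beans: the both-tight solution has a negative serving — not a feasible corner.
banana + spinach with both tight: 29.57 servings and 0.4775 servings → $9.32.
kidney beans + spinach with both tight: 2.849 servings and 1.786 servings → $3.26.
The minimum over all feasible corners is $3.26.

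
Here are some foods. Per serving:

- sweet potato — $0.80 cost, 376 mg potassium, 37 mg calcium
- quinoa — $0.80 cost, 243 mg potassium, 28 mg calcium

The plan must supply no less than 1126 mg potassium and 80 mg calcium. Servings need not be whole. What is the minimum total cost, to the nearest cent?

$2.40

Check every corner: each single food scaled to meet both minima, and each pair solved so both constraints bind.
sweet potato only: max(1126/376, 80/37) = 2.995 servings → $2.40.
quinoa only: max(1126/243, 80/28) = 4.634 servings → $3.71.
sweet potato + quinoa: intersection lies outside the first quadrant.
Cheapest feasible corner: $2.40.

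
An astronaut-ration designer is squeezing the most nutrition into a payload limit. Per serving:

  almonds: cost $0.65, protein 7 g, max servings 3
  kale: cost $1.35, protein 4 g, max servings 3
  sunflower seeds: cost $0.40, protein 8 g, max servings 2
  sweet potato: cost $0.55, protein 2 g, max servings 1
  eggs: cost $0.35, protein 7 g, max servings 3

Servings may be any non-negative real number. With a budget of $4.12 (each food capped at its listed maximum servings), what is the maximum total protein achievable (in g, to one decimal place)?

59.2 g

Protein per dollar: sunflower seeds 20, eggs 20, almonds 10.77, sweet potato 3.636, kale 2.963.
Take 2 servings of sunflower seeds: spends $0.80, +16.0 g protein (running total 16.0 g).
Take 3 servings of eggs: spends $1.05, +21.0 g protein (running total 37.0 g).
Take 3 servings of almonds: spends $1.95, +21.0 g protein (running total 58.0 g).
Take 0.5818 servings of sweet potato: spends $0.32, +1.2 g protein (running total 59.2 g).
Greedy by best ratio exhausts the cost allowance optimally: 59.2 g.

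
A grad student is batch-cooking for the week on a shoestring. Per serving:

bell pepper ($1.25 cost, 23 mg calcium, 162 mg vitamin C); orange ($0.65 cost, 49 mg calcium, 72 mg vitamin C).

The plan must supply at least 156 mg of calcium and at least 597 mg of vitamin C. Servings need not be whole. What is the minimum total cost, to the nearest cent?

A basic optimal solution has at most two foods positive. Try each food alone and each pair with both targets met exactly.
bell pepper only: max(156/23, 597/162) = 6.783 servings → $8.48.
orange only: max(156/49, 597/72) = 8.292 servings → $5.39.
bell pepper + orange with both tight: 2.869 servings and 1.837 servings → $4.78.
Cheapest feasible corner: $4.78.

$4.78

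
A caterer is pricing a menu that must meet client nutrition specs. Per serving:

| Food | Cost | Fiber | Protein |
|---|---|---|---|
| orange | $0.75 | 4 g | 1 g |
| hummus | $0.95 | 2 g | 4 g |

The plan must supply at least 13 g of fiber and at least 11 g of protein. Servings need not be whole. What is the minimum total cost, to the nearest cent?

$3.71

orange only: max(13/4, 11/1) = 11 servings → $8.25.
hummus only: max(13/2, 11/4) = 6.5 servings → $6.17.
orange + hummus with both tight: 2.143 servings and 2.214 servings → $3.71.
The minimum over all feasible corners is $3.71.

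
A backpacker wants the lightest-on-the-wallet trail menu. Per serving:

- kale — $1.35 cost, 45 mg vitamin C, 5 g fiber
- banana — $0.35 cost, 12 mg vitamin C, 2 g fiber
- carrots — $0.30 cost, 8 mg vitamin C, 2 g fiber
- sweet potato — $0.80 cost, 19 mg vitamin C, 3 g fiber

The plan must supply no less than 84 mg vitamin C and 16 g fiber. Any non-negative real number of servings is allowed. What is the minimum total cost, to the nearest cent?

kale only: max(84/45, 16/5) = 3.2 servings → $4.32.
banana only: max(84/12, 16/2) = 8 servings → $2.80.
carrots only: max(84/8, 16/2) = 10.5 servings → $3.15.
sweet potato only: max(84/19, 16/3) = 5.333 servings → $4.27.
kale + banana: the both-tight solution has a negative serving — not a feasible corner.
kale + carrots with both tight: 0.8 servings and 6 servings → $2.88.
kale + sweet potato: the both-tight solution has a negative serving — not a feasible corner.
banana + carrots with both tight: 5 servings and 3 servings → $2.65.
banana + sweet potato: intersection lies outside the first quadrant.
carrots + sweet potato with both tight: 3.714 servings and 2.857 servings → $3.40.
So the least-cost plan costs $2.65.

$2.65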